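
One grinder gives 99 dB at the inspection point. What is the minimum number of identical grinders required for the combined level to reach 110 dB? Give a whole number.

13

N identical sources give L₁ + 10·log₁₀ N, so require 10·log₁₀ N ≥ 110 − 99 = 11.0 dB.
N ≥ 10^(11.0/10) = 12.589, so N = 13.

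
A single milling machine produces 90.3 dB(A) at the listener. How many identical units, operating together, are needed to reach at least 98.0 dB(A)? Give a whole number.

6

Need L₁ + 10·log₁₀ N ≥ 98.0, i.e. log₁₀ N ≥ 0.77.
N ≥ 10^(7.7/10) = 5.888, so N = 6.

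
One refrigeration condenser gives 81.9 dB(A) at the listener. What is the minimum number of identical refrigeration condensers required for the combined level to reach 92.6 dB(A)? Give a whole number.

12

N identical sources give L₁ + 10·log₁₀ N, so require 10·log₁₀ N ≥ 92.6 − 81.9 = 10.7 dB.
N ≥ 10^(10.7/10) = 11.749, so N = 12.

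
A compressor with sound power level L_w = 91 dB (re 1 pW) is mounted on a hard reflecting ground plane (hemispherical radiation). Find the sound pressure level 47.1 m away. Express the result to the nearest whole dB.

50 dB

L_p = L_w − 10·log₁₀(2π·r²) with r = 47.1 m.
2π·r² = 1.394e+04 m², 10·log₁₀ of that is 41.442 dB.
L_p = 91 − 41.442 = 49.56 dB.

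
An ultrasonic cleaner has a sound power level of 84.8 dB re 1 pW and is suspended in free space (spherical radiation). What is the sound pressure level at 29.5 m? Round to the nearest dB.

The power spreads over a sphere of area 4π·r², so L_p = L_w − 10·log₁₀(4π·r²).
4π·r² = 1.094e+04 m², 10·log₁₀ of that is 40.389 dB.
L_p = 84.8 − 40.389 = 44.41 dB.

44 dB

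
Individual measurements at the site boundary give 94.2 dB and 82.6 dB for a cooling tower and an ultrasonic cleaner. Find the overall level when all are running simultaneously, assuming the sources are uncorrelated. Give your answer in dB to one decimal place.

For uncorrelated sources the intensities add, so convert each level to linear form, sum, and take 10·log₁₀ of the total.
Σ 10^(L/10) = 10^(94.2/10) + 10^(82.6/10) = 2.812e+09.
L_total = 10·log₁₀(2.812e+09) = 94.49 dB.

94.5 dB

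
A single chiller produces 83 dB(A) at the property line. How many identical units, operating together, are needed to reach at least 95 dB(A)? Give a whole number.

Need L₁ + 10·log₁₀ N ≥ 95, i.e. log₁₀ N ≥ 1.20.
N ≥ 10^(12.0/10) = 15.849, so N = 16.

16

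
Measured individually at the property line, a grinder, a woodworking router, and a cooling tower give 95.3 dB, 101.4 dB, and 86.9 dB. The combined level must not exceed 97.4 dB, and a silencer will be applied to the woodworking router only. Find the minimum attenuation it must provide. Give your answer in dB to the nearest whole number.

The untreated sources together contribute 10^(95.3/10) + 10^(86.9/10) = 3.878e+09, i.e. 95.89 dB.
The limit corresponds to 10^(97.4/10) = 5.495e+09; subtracting the fixed part leaves 1.617e+09 for the woodworking router, i.e. 92.09 dB.
Required insertion loss = 101.4 − 92.09 = 9.31 dB.

9 dB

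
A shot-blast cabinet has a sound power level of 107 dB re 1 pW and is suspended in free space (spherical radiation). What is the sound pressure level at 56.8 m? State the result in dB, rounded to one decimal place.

Free-field spherical radiation: L_p = L_w − 10·log₁₀(4π·r²), r = 56.8 m.
4π·r² = 4.054e+04 m², 10·log₁₀ of that is 46.079 dB.
L_p = 107 − 46.079 = 60.92 dB.

60.9 dB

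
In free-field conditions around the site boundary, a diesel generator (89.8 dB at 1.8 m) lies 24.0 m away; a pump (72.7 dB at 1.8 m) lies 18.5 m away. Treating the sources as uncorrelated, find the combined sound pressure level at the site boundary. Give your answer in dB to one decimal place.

67.4 dB

First find each source's level at the receiver (point-source: −20·log₁₀(r/r_ref)), then combine on an intensity basis.
diesel generator: 89.8 − 20·log₁₀(24.0/1.8) = 89.8 − 22.50 = 67.30 dB.
pump: 72.7 − 20·log₁₀(18.5/1.8) = 72.7 − 20.24 = 52.46 dB.
Σ 10^(L/10) = 5.548e+06 → L_total = 10·log₁₀(5.548e+06) = 67.44 dB.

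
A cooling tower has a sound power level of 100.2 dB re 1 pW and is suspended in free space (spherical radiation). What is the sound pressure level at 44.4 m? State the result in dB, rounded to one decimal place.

56.3 dB

The power spreads over a sphere of area 4π·r², so L_p = L_w − 10·log₁₀(4π·r²).
4π·r² = 2.477e+04 m², 10·log₁₀ of that is 43.940 dB.
L_p = 100.2 − 43.940 = 56.26 dB.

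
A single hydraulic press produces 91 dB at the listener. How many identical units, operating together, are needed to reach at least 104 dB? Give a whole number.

Need L₁ + 10·log₁₀ N ≥ 104, i.e. log₁₀ N ≥ 1.30.
N ≥ 10^(13.0/10) = 19.953, so N = 20.

20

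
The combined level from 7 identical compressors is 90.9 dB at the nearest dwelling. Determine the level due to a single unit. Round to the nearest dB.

Dividing the total intensity by 7 lowers the level by 10·log₁₀ 7 = 8.451 dB: L₁ = 90.9 − 8.451.

82 dB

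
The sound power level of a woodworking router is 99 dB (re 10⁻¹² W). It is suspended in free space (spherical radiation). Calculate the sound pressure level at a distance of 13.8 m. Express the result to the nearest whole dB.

65 dB

Free-field spherical radiation: L_p = L_w − 10·log₁₀(4π·r²), r = 13.8 m.
4π·r² = 2393 m², 10·log₁₀ of that is 33.790 dB.
L_p = 99 − 33.790 = 65.21 dB.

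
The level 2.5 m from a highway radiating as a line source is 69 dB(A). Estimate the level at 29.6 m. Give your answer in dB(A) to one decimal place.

Cylindrical spreading from a line source gives a 10·log₁₀(r₂/r₁) drop.
L₂ = 69 − 10·log₁₀(29.6/2.5) = 69 − 10.734 = 58.27 dB(A).

58.3 dB(A)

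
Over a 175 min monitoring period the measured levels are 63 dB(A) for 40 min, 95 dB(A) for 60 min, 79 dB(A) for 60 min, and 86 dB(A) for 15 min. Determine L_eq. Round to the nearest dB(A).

L_eq = 10·log₁₀[(1/T)·Σ tᵢ·10^(Lᵢ/10)] with T = 175 min.
Σ tᵢ·10^(Lᵢ/10) = 40·10^(63/10) + 60·10^(95/10) + 60·10^(79/10) + 15·10^(86/10) = 2.006e+11.
L_eq = 10·log₁₀(2.006e+11/175) = 90.59 dB(A).

91 dB(A)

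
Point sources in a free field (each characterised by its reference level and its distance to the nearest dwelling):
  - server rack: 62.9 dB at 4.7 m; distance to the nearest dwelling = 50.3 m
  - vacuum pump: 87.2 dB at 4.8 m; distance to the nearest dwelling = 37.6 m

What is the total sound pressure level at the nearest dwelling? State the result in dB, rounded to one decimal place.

Propagate each source to the receiver with L = L_ref − 20·log₁₀(r/r_ref), then add intensities.
server rack: 62.9 − 20·log₁₀(50.3/4.7) = 62.9 − 20.59 = 42.31 dB.
vacuum pump: 87.2 − 20·log₁₀(37.6/4.8) = 87.2 − 17.88 = 69.32 dB.
Σ 10^(L/10) = 8.570e+06 → L_total = 10·log₁₀(8.570e+06) = 69.33 dB.

69.3 dB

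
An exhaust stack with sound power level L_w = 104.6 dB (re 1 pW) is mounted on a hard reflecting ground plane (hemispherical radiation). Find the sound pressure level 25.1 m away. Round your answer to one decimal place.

68.6 dB

The power spreads over a hemisphere of area 2π·r², so L_p = L_w − 10·log₁₀(2π·r²).
2π·r² = 3958 m², 10·log₁₀ of that is 35.975 dB.
L_p = 104.6 − 35.975 = 68.62 dB.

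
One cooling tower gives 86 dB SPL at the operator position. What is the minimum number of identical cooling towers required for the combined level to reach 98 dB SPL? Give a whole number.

16

N identical sources give L₁ + 10·log₁₀ N, so require 10·log₁₀ N ≥ 98 − 86 = 12.0 dB.
N ≥ 10^(12.0/10) = 15.849, so N = 16.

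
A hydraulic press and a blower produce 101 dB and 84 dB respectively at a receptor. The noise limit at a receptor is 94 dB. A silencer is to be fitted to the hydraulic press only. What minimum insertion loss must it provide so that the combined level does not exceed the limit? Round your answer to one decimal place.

7.5 dB

Fixed contribution from the other source: Σ 10^(L/10) = 10^(84/10) = 2.512e+08 (84.00 dB).
The limit corresponds to 10^(94/10) = 2.512e+09; subtracting the fixed part leaves 2.261e+09 for the hydraulic press, i.e. 93.54 dB.
So the hydraulic press must be reduced from 101 to 93.54 dB: IL = 7.46 dB.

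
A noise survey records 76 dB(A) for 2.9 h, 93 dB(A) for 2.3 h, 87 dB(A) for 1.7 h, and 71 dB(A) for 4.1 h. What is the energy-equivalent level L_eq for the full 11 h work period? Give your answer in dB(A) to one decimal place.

87.1 dB(A)

The energy average is taken in the linear domain: L_eq = 10·log₁₀[(Σ tᵢ·10^(Lᵢ/10))/T], T = 11 h.
Σ tᵢ·10^(Lᵢ/10) = 2.9·10^(76/10) + 2.3·10^(93/10) + 1.7·10^(87/10) + 4.1·10^(71/10) = 5.608e+09.
L_eq = 10·log₁₀(5.608e+09/11) = 87.07 dB(A).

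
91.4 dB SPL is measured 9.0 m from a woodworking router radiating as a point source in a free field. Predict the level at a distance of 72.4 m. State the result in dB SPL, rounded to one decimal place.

For a point source, L₂ = L₁ − 20·log₁₀(r₂/r₁).
L₂ = 91.4 − 20·log₁₀(72.4/9.0) = 91.4 − 18.110 = 73.29 dB SPL.

73.3 dB SPL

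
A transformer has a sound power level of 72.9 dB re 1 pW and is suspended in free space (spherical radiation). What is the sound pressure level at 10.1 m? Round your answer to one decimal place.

L_p = L_w − 10·log₁₀(4π·r²) with r = 10.1 m.
4π·r² = 1282 m², 10·log₁₀ of that is 31.079 dB.
L_p = 72.9 − 31.079 = 41.82 dB.

41.8 dB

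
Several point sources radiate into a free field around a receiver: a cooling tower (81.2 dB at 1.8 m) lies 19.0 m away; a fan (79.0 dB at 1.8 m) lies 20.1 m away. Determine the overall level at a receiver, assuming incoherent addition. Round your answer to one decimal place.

First find each source's level at the receiver (point-source: −20·log₁₀(r/r_ref)), then combine on an intensity basis.
cooling tower: 81.2 − 20·log₁₀(19.0/1.8) = 81.2 − 20.47 = 60.73 dB.
fan: 79.0 − 20·log₁₀(20.1/1.8) = 79.0 − 20.96 = 58.04 dB.
Σ 10^(L/10) = 1.820e+06 → L_total = 10·log₁₀(1.820e+06) = 62.60 dB.

62.6 dB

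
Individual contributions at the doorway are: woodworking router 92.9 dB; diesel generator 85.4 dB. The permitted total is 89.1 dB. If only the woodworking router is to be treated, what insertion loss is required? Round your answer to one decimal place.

6.2 dB

Everything except the woodworking router sums to 10^(85.4/10) = 3.467e+08 in linear terms, 85.40 dB.
To meet 89.1 dB overall, the treated woodworking router may contribute at most 10^(89.1/10) − 3.467e+08 = 4.661e+08, i.e. 86.68 dB.
Required insertion loss = 92.9 − 86.68 = 6.22 dB.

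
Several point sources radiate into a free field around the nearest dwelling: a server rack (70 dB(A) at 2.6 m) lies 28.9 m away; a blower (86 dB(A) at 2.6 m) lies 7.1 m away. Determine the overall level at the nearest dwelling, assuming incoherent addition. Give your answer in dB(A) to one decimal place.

77.3 dB(A)

Apply inverse-square spreading to bring every level to the receiver, then sum 10^(L/10).
server rack: 70 − 20·log₁₀(28.9/2.6) = 70 − 20.92 = 49.08 dB(A).
blower: 86 − 20·log₁₀(7.1/2.6) = 86 − 8.73 = 77.27 dB(A).
Σ 10^(L/10) = 5.347e+07 → L_total = 10·log₁₀(5.347e+07) = 77.28 dB(A).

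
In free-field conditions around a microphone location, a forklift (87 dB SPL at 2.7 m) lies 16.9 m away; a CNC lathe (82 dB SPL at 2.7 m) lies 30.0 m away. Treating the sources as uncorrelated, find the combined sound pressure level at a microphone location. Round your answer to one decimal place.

Propagate each source to the receiver with L = L_ref − 20·log₁₀(r/r_ref), then add intensities.
forklift: 87 − 20·log₁₀(16.9/2.7) = 87 − 15.93 = 71.07 dB SPL.
CNC lathe: 82 − 20·log₁₀(30.0/2.7) = 82 − 20.92 = 61.08 dB SPL.
Σ 10^(L/10) = 1.408e+07 → L_total = 10·log₁₀(1.408e+07) = 71.48 dB SPL.

71.5 dB SPL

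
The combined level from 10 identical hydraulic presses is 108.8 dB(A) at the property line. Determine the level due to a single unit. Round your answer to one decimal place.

98.8 dB(A)

Dividing the total intensity by 10 lowers the level by 10·log₁₀ 10 = 10.000 dB: L₁ = 108.8 − 10.000.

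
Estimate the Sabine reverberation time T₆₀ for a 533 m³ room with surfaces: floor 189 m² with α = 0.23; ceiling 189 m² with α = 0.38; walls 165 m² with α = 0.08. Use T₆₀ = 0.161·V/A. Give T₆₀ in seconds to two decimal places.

A = Σ Sᵢαᵢ = 189·0.23 + 189·0.38 + 165·0.08 = 128.49 m².
T₆₀ = 0.161·V/A = 0.161·533/128.49 = 0.668 s.

0.67 s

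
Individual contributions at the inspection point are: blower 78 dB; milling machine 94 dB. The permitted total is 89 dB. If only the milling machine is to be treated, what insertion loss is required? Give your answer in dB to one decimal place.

Fixed contribution from the other source: Σ 10^(L/10) = 10^(78/10) = 6.310e+07 (78.00 dB).
To meet 89 dB overall, the treated milling machine may contribute at most 10^(89/10) − 6.310e+07 = 7.312e+08, i.e. 88.64 dB.
So the milling machine must be reduced from 94 to 88.64 dB: IL = 5.36 dB.

5.4 dB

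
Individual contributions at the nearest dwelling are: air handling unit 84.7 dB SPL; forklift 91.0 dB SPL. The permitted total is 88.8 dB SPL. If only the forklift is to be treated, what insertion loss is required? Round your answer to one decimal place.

The untreated sources together contribute 10^(84.7/10) = 2.951e+08, i.e. 84.70 dB SPL.
The limit corresponds to 10^(88.8/10) = 7.586e+08; subtracting the fixed part leaves 4.635e+08 for the forklift, i.e. 86.66 dB SPL.
Required insertion loss = 91.0 − 86.66 = 4.34 dB.

4.3 dB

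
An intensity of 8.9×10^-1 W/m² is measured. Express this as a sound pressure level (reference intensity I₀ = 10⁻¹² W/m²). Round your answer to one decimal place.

119.5 dB

L = 10·log₁₀(I/I₀) = 10·log₁₀(8.9×10^-1/10⁻¹²) = 10·log₁₀(8.9×10^11).
L = 10·(0.9494 + 11) = 119.49 dB.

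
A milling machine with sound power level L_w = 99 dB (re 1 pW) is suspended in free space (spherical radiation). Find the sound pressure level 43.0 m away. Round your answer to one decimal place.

The power spreads over a sphere of area 4π·r², so L_p = L_w − 10·log₁₀(4π·r²).
4π·r² = 2.324e+04 m², 10·log₁₀ of that is 43.661 dB.
L_p = 99 − 43.661 = 55.34 dB.

55.3 dB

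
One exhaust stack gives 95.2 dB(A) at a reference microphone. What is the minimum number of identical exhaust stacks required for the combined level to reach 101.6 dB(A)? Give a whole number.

5

The shortfall is 101.6 − 95.2 = 6.4 dB, and N units add 10·log₁₀ N, so need 10·log₁₀ N ≥ 6.4.
N ≥ 10^(6.4/10) = 4.365, so N = 5.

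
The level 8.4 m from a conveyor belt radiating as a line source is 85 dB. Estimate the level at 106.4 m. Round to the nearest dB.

Line-source attenuation: ΔL = 10·log₁₀(r₂/r₁) = 10·log₁₀(106.4/8.4) = 11.027 dB.
L₂ = 85 − 10·log₁₀(106.4/8.4) = 85 − 11.027 = 73.97 dB.

74 dB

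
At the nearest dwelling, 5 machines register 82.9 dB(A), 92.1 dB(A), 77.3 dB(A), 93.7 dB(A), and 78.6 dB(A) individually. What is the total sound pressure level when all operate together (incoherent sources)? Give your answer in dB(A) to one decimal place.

Incoherent sources combine by intensity addition: L_total = 10·log₁₀(Σ 10^(L_i/10)).
Σ 10^(L/10) = 10^(82.9/10) + 10^(92.1/10) + 10^(77.3/10) + 10^(93.7/10) + 10^(78.6/10) = 4.287e+09.
L_total = 10·log₁₀(4.287e+09) = 96.32 dB(A).

96.3 dB(A)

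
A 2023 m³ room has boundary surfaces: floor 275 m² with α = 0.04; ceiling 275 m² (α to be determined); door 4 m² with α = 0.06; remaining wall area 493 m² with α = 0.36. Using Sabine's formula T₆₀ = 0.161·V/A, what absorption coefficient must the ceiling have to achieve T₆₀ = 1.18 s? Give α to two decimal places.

0.32

A = 0.161·V/T₆₀ = 0.161·2023/1.18 = 276.02 m² sabins.
Absorption from the other surfaces = 275·0.04 + 4·0.06 + 493·0.36 = 188.72 m², so the ceiling must supply 87.30 m² over 275 m².
α = 87.30/275 = 0.317.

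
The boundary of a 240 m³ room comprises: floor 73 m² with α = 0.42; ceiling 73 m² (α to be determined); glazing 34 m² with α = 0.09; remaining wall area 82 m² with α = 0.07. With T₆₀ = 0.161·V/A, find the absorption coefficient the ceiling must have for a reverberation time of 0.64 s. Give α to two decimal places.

0.29

Required total absorption A = 0.161·240/0.64 = 60.38 m².
Absorption from the other surfaces = 73·0.42 + 34·0.09 + 82·0.07 = 39.46 m², so the ceiling must supply 20.91 m² over 73 m².
α = 20.91/73 = 0.287.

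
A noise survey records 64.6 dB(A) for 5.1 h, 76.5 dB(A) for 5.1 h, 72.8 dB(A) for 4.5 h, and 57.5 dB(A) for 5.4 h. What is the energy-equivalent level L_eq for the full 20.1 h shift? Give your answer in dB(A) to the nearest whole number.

The energy average is taken in the linear domain: L_eq = 10·log₁₀[(Σ tᵢ·10^(Lᵢ/10))/T], T = 20.1 h.
Σ tᵢ·10^(Lᵢ/10) = 5.1·10^(64.6/10) + 5.1·10^(76.5/10) + 4.5·10^(72.8/10) + 5.4·10^(57.5/10) = 3.313e+08.
L_eq = 10·log₁₀(3.313e+08/20.1) = 72.17 dB(A).

72 dB(A)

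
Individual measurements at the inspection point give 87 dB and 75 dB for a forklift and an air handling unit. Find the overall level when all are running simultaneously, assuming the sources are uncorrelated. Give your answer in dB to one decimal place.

Incoherent sources combine by intensity addition: L_total = 10·log₁₀(Σ 10^(L_i/10)).
Σ 10^(L/10) = 10^(87/10) + 10^(75/10) = 5.328e+08.
L_total = 10·log₁₀(5.328e+08) = 87.27 dB.

87.3 dB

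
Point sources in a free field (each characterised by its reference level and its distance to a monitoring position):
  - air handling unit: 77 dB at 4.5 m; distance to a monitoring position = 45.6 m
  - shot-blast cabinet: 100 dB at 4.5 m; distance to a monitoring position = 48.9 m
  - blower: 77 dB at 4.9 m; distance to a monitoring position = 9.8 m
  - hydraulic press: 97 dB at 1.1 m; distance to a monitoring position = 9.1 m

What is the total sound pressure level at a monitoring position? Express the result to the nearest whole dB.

Propagate each source to the receiver with L = L_ref − 20·log₁₀(r/r_ref), then add intensities.
air handling unit: 77 − 20·log₁₀(45.6/4.5) = 77 − 20.12 = 56.88 dB.
shot-blast cabinet: 100 − 20·log₁₀(48.9/4.5) = 100 − 20.72 = 79.28 dB.
blower: 77 − 20·log₁₀(9.8/4.9) = 77 − 6.02 = 70.98 dB.
hydraulic press: 97 − 20·log₁₀(9.1/1.1) = 97 − 18.35 = 78.65 dB.
Σ 10^(L/10) = 1.709e+08 → L_total = 10·log₁₀(1.709e+08) = 82.33 dB.

82 dB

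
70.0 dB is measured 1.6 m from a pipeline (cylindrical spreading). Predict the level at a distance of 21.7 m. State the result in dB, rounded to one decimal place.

58.7 dB

For a line source, L₂ = L₁ − 10·log₁₀(r₂/r₁).
L₂ = 70.0 − 10·log₁₀(21.7/1.6) = 70.0 − 11.323 = 58.68 dB.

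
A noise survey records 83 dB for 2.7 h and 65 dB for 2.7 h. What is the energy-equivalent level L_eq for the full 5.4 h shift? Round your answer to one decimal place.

L_eq = 10·log₁₀[(1/T)·Σ tᵢ·10^(Lᵢ/10)] with T = 5.4 h.
Σ tᵢ·10^(Lᵢ/10) = 2.7·10^(83/10) + 2.7·10^(65/10) = 5.473e+08.
L_eq = 10·log₁₀(5.473e+08/5.4) = 80.06 dB.

80.1 dB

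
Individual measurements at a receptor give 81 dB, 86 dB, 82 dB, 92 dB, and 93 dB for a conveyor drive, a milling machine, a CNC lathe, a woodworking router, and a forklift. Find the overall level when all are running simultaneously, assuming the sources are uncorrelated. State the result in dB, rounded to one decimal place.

96.3 dB

For uncorrelated sources the intensities add, so convert each level to linear form, sum, and take 10·log₁₀ of the total.
Σ 10^(L/10) = 10^(81/10) + 10^(86/10) + 10^(82/10) + 10^(92/10) + 10^(93/10) = 4.263e+09.
L_total = 10·log₁₀(4.263e+09) = 96.30 dB.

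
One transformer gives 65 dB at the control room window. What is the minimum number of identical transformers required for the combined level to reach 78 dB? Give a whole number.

N identical sources give L₁ + 10·log₁₀ N, so require 10·log₁₀ N ≥ 78 − 65 = 13.0 dB.
N ≥ 10^(13.0/10) = 19.953, so N = 20.

20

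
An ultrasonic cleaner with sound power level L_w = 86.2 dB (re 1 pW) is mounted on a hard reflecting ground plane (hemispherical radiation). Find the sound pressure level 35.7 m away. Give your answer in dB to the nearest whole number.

The power spreads over a hemisphere of area 2π·r², so L_p = L_w − 10·log₁₀(2π·r²).
2π·r² = 8008 m², 10·log₁₀ of that is 39.035 dB.
L_p = 86.2 − 39.035 = 47.16 dB.

47 dB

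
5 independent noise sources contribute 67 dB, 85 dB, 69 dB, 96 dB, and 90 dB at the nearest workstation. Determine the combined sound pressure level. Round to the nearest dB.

Incoherent sources combine by intensity addition: L_total = 10·log₁₀(Σ 10^(L_i/10)).
Σ 10^(L/10) = 10^(67/10) + 10^(85/10) + 10^(69/10) + 10^(96/10) + 10^(90/10) = 5.310e+09.
L_total = 10·log₁₀(5.310e+09) = 97.25 dB.

97 dB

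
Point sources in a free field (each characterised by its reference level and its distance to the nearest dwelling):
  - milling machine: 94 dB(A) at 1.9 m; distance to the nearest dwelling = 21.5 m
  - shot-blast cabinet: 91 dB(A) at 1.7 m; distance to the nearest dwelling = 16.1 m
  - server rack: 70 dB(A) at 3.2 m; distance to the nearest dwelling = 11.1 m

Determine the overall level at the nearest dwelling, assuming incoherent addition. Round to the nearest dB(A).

Apply inverse-square spreading to bring every level to the receiver, then sum 10^(L/10).
milling machine: 94 − 20·log₁₀(21.5/1.9) = 94 − 21.07 = 72.93 dB(A).
shot-blast cabinet: 91 − 20·log₁₀(16.1/1.7) = 91 − 19.53 = 71.47 dB(A).
server rack: 70 − 20·log₁₀(11.1/3.2) = 70 − 10.80 = 59.20 dB(A).
Σ 10^(L/10) = 3.448e+07 → L_total = 10·log₁₀(3.448e+07) = 75.38 dB(A).

75 dB(A)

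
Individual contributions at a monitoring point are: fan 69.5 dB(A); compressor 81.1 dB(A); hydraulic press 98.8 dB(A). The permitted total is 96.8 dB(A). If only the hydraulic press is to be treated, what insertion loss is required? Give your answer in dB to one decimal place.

2.1 dB

The untreated sources together contribute 10^(69.5/10) + 10^(81.1/10) = 1.377e+08, i.e. 81.39 dB(A).
To meet 96.8 dB(A) overall, the treated hydraulic press may contribute at most 10^(96.8/10) − 1.377e+08 = 4.649e+09, i.e. 96.67 dB(A).
So the hydraulic press must be reduced from 98.8 to 96.67 dB(A): IL = 2.13 dB.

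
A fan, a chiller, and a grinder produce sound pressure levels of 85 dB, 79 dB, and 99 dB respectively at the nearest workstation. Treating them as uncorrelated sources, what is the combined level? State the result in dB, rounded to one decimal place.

99.2 dB

Incoherent sources combine by intensity addition: L_total = 10·log₁₀(Σ 10^(L_i/10)).
Σ 10^(L/10) = 10^(85/10) + 10^(79/10) + 10^(99/10) = 8.339e+09.
L_total = 10·log₁₀(8.339e+09) = 99.21 dB.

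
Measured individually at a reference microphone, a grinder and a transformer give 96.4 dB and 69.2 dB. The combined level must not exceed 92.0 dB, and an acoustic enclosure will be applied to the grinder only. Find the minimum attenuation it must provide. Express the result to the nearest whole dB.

Everything except the grinder sums to 10^(69.2/10) = 8.318e+06 in linear terms, 69.20 dB.
To meet 92.0 dB overall, the treated grinder may contribute at most 10^(92.0/10) − 8.318e+06 = 1.577e+09, i.e. 91.98 dB.
Required insertion loss = 96.4 − 91.98 = 4.42 dB.

4 dB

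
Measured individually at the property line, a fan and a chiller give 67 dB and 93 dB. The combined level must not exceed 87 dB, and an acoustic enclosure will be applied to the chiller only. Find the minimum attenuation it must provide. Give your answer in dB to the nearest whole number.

6 dB

The untreated sources together contribute 10^(67/10) = 5.012e+06, i.e. 67.00 dB.
To meet 87 dB overall, the treated chiller may contribute at most 10^(87/10) − 5.012e+06 = 4.962e+08, i.e. 86.96 dB.
So the chiller must be reduced from 93 to 86.96 dB: IL = 6.04 dB.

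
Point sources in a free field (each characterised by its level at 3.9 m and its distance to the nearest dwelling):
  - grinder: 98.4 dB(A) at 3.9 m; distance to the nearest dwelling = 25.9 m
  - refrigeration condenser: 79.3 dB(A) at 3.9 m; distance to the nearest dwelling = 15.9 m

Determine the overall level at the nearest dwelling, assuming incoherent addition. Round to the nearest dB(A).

82 dB(A)

First find each source's level at the receiver (point-source: −20·log₁₀(r/r_ref)), then combine on an intensity basis.
grinder: 98.4 − 20·log₁₀(25.9/3.9) = 98.4 − 16.44 = 81.96 dB(A).
refrigeration condenser: 79.3 − 20·log₁₀(15.9/3.9) = 79.3 − 12.21 = 67.09 dB(A).
Σ 10^(L/10) = 1.620e+08 → L_total = 10·log₁₀(1.620e+08) = 82.09 dB(A).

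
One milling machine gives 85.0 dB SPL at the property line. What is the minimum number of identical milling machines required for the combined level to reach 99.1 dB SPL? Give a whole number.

N identical sources give L₁ + 10·log₁₀ N, so require 10·log₁₀ N ≥ 99.1 − 85.0 = 14.1 dB.
N ≥ 10^(14.1/10) = 25.704, so N = 26.

26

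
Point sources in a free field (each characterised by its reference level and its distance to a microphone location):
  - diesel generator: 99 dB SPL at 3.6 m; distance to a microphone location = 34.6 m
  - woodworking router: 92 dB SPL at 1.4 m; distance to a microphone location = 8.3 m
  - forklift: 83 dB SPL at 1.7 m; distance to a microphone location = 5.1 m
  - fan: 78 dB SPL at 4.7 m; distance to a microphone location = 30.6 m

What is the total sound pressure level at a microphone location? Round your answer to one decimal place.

81.9 dB SPL

First find each source's level at the receiver (point-source: −20·log₁₀(r/r_ref)), then combine on an intensity basis.
diesel generator: 99 − 20·log₁₀(34.6/3.6) = 99 − 19.66 = 79.34 dB SPL.
woodworking router: 92 − 20·log₁₀(8.3/1.4) = 92 − 15.46 = 76.54 dB SPL.
forklift: 83 − 20·log₁₀(5.1/1.7) = 83 − 9.54 = 73.46 dB SPL.
fan: 78 − 20·log₁₀(30.6/4.7) = 78 − 16.27 = 61.73 dB SPL.
Σ 10^(L/10) = 1.547e+08 → L_total = 10·log₁₀(1.547e+08) = 81.90 dB SPL.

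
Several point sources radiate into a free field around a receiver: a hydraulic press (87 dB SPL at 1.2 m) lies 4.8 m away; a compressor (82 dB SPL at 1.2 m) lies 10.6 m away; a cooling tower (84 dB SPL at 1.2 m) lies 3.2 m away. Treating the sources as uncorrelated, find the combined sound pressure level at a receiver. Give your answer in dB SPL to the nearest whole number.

78 dB SPL

Apply inverse-square spreading to bring every level to the receiver, then sum 10^(L/10).
hydraulic press: 87 − 20·log₁₀(4.8/1.2) = 87 − 12.04 = 74.96 dB SPL.
compressor: 82 − 20·log₁₀(10.6/1.2) = 82 − 18.92 = 63.08 dB SPL.
cooling tower: 84 − 20·log₁₀(3.2/1.2) = 84 − 8.52 = 75.48 dB SPL.
Σ 10^(L/10) = 6.868e+07 → L_total = 10·log₁₀(6.868e+07) = 78.37 dB SPL.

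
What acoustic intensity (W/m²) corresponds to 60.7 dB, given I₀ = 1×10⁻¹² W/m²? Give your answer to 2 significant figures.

1.2e-06 W/m²

I/I₀ = 10^(60.7/10) = 1.175e+06, so I = 1.175e+06 × 10⁻¹² W/m².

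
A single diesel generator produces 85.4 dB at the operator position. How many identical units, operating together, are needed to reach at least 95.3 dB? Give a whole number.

10

N identical sources give L₁ + 10·log₁₀ N, so require 10·log₁₀ N ≥ 95.3 − 85.4 = 9.9 dB.
N ≥ 10^(9.9/10) = 9.772, so N = 10.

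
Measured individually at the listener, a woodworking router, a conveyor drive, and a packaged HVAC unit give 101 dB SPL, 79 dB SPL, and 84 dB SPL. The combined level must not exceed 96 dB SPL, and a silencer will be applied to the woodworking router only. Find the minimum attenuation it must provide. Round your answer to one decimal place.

5.4 dB

The untreated sources together contribute 10^(79/10) + 10^(84/10) = 3.306e+08, i.e. 85.19 dB SPL.
To meet 96 dB SPL overall, the treated woodworking router may contribute at most 10^(96/10) − 3.306e+08 = 3.650e+09, i.e. 95.62 dB SPL.
Required insertion loss = 101 − 95.62 = 5.38 dB.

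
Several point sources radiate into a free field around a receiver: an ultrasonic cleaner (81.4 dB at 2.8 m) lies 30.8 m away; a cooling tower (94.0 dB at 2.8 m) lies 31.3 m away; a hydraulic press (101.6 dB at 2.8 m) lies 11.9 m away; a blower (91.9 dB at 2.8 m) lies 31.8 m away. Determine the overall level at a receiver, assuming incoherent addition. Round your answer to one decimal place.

Propagate each source to the receiver with L = L_ref − 20·log₁₀(r/r_ref), then add intensities.
ultrasonic cleaner: 81.4 − 20·log₁₀(30.8/2.8) = 81.4 − 20.83 = 60.57 dB.
cooling tower: 94.0 − 20·log₁₀(31.3/2.8) = 94.0 − 20.97 = 73.03 dB.
hydraulic press: 101.6 − 20·log₁₀(11.9/2.8) = 101.6 − 12.57 = 89.03 dB.
blower: 91.9 − 20·log₁₀(31.8/2.8) = 91.9 − 21.11 = 70.79 dB.
Σ 10^(L/10) = 8.335e+08 → L_total = 10·log₁₀(8.335e+08) = 89.21 dB.

89.2 dB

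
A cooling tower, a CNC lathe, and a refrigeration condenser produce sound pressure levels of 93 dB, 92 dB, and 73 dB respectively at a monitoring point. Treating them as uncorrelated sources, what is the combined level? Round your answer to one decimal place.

95.6 dB

For uncorrelated sources the intensities add, so convert each level to linear form, sum, and take 10·log₁₀ of the total.
Σ 10^(L/10) = 10^(93/10) + 10^(92/10) + 10^(73/10) = 3.600e+09.
L_total = 10·log₁₀(3.600e+09) = 95.56 dB.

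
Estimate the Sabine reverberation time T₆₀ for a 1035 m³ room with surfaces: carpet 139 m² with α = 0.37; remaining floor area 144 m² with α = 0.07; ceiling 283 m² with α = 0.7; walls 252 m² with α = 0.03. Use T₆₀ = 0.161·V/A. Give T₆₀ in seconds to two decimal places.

Total absorption A = 139·0.37 + 144·0.07 + 283·0.7 + 252·0.03 = 267.17 m² sabins.
T₆₀ = 0.161·V/A = 0.161·1035/267.17 = 0.624 s.

0.62 s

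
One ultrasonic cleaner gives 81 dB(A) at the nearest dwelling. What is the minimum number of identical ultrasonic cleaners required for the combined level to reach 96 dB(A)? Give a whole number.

N identical sources give L₁ + 10·log₁₀ N, so require 10·log₁₀ N ≥ 96 − 81 = 15.0 dB.
N ≥ 10^(15.0/10) = 31.623, so N = 32.

32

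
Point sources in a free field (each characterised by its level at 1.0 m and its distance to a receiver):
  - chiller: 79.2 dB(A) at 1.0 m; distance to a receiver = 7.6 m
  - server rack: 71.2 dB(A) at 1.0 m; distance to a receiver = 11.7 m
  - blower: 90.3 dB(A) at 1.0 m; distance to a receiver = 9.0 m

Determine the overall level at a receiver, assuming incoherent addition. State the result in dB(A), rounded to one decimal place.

Propagate each source to the receiver with L = L_ref − 20·log₁₀(r/r_ref), then add intensities.
chiller: 79.2 − 20·log₁₀(7.6/1.0) = 79.2 − 17.62 = 61.58 dB(A).
server rack: 71.2 − 20·log₁₀(11.7/1.0) = 71.2 − 21.36 = 49.84 dB(A).
blower: 90.3 − 20·log₁₀(9.0/1.0) = 90.3 − 19.08 = 71.22 dB(A).
Σ 10^(L/10) = 1.476e+07 → L_total = 10·log₁₀(1.476e+07) = 71.69 dB(A).

71.7 dB(A)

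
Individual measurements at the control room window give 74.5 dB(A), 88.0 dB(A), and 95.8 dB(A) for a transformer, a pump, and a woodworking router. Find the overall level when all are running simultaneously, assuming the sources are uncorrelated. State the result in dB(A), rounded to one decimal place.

For uncorrelated sources the intensities add, so convert each level to linear form, sum, and take 10·log₁₀ of the total.
Σ 10^(L/10) = 10^(74.5/10) + 10^(88.0/10) + 10^(95.8/10) = 4.461e+09.
L_total = 10·log₁₀(4.461e+09) = 96.49 dB(A).

96.5 dB(A)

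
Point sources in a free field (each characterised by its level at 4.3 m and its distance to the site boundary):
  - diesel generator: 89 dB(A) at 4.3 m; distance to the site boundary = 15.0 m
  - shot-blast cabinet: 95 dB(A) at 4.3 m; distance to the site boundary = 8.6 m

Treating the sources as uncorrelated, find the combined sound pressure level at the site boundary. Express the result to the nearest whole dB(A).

89 dB(A)

First find each source's level at the receiver (point-source: −20·log₁₀(r/r_ref)), then combine on an intensity basis.
diesel generator: 89 − 20·log₁₀(15.0/4.3) = 89 − 10.85 = 78.15 dB(A).
shot-blast cabinet: 95 − 20·log₁₀(8.6/4.3) = 95 − 6.02 = 88.98 dB(A).
Σ 10^(L/10) = 8.558e+08 → L_total = 10·log₁₀(8.558e+08) = 89.32 dB(A).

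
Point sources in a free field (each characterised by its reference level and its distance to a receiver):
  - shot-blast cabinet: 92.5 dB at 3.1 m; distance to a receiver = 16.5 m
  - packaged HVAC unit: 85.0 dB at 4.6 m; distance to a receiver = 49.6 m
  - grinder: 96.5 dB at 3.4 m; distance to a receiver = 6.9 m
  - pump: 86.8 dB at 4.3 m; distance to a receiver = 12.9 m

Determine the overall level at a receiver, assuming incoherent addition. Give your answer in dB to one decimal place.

90.8 dB

Apply inverse-square spreading to bring every level to the receiver, then sum 10^(L/10).
shot-blast cabinet: 92.5 − 20·log₁₀(16.5/3.1) = 92.5 − 14.52 = 77.98 dB.
packaged HVAC unit: 85.0 − 20·log₁₀(49.6/4.6) = 85.0 − 20.65 = 64.35 dB.
grinder: 96.5 − 20·log₁₀(6.9/3.4) = 96.5 − 6.15 = 90.35 dB.
pump: 86.8 − 20·log₁₀(12.9/4.3) = 86.8 − 9.54 = 77.26 dB.
Σ 10^(L/10) = 1.203e+09 → L_total = 10·log₁₀(1.203e+09) = 90.80 dB.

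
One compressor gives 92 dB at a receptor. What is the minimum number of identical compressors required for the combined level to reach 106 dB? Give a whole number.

26

N identical sources give L₁ + 10·log₁₀ N, so require 10·log₁₀ N ≥ 106 − 92 = 14.0 dB.
N ≥ 10^(14.0/10) = 25.119, so N = 26.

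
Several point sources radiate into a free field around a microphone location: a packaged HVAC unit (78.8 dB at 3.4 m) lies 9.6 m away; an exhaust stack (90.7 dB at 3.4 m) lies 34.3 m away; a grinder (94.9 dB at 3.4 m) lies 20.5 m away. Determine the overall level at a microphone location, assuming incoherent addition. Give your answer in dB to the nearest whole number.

Apply inverse-square spreading to bring every level to the receiver, then sum 10^(L/10).
packaged HVAC unit: 78.8 − 20·log₁₀(9.6/3.4) = 78.8 − 9.02 = 69.78 dB.
exhaust stack: 90.7 − 20·log₁₀(34.3/3.4) = 90.7 − 20.08 = 70.62 dB.
grinder: 94.9 − 20·log₁₀(20.5/3.4) = 94.9 − 15.61 = 79.29 dB.
Σ 10^(L/10) = 1.061e+08 → L_total = 10·log₁₀(1.061e+08) = 80.26 dB.

80 dB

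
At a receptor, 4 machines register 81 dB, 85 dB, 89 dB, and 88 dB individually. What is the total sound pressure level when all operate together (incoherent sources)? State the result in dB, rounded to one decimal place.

92.7 dB

For uncorrelated sources the intensities add, so convert each level to linear form, sum, and take 10·log₁₀ of the total.
Σ 10^(L/10) = 10^(81/10) + 10^(85/10) + 10^(89/10) + 10^(88/10) = 1.867e+09.
L_total = 10·log₁₀(1.867e+09) = 92.71 dB.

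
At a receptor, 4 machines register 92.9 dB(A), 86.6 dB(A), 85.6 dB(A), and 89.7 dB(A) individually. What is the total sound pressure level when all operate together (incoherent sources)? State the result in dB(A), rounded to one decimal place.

95.7 dB(A)

Incoherent sources combine by intensity addition: L_total = 10·log₁₀(Σ 10^(L_i/10)).
Σ 10^(L/10) = 10^(92.9/10) + 10^(86.6/10) + 10^(85.6/10) + 10^(89.7/10) = 3.703e+09.
L_total = 10·log₁₀(3.703e+09) = 95.69 dB(A).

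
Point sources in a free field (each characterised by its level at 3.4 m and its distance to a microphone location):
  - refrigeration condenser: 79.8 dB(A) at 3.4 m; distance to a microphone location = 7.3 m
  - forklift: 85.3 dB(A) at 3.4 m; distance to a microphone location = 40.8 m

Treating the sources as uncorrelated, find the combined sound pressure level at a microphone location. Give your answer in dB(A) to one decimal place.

First find each source's level at the receiver (point-source: −20·log₁₀(r/r_ref)), then combine on an intensity basis.
refrigeration condenser: 79.8 − 20·log₁₀(7.3/3.4) = 79.8 − 6.64 = 73.16 dB(A).
forklift: 85.3 − 20·log₁₀(40.8/3.4) = 85.3 − 21.58 = 63.72 dB(A).
Σ 10^(L/10) = 2.307e+07 → L_total = 10·log₁₀(2.307e+07) = 73.63 dB(A).

73.6 dB(A)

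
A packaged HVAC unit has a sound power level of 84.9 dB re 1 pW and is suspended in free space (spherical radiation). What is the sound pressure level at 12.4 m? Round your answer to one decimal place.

52.0 dB

The power spreads over a sphere of area 4π·r², so L_p = L_w − 10·log₁₀(4π·r²).
4π·r² = 1932 m², 10·log₁₀ of that is 32.861 dB.
L_p = 84.9 − 32.861 = 52.04 dB.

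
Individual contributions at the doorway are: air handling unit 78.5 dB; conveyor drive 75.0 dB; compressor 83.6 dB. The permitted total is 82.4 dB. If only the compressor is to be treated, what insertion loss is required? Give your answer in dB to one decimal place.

Fixed contribution from the other sources: Σ 10^(L/10) = 10^(78.5/10) + 10^(75.0/10) = 1.024e+08 (80.10 dB).
To meet 82.4 dB overall, the treated compressor may contribute at most 10^(82.4/10) − 1.024e+08 = 7.136e+07, i.e. 78.53 dB.
Required insertion loss = 83.6 − 78.53 = 5.07 dB.

5.1 dB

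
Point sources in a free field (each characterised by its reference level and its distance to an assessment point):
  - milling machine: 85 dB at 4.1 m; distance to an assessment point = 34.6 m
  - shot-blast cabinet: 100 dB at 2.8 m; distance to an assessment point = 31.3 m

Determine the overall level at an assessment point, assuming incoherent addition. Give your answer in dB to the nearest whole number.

Propagate each source to the receiver with L = L_ref − 20·log₁₀(r/r_ref), then add intensities.
milling machine: 85 − 20·log₁₀(34.6/4.1) = 85 − 18.53 = 66.47 dB.
shot-blast cabinet: 100 − 20·log₁₀(31.3/2.8) = 100 − 20.97 = 79.03 dB.
Σ 10^(L/10) = 8.447e+07 → L_total = 10·log₁₀(8.447e+07) = 79.27 dB.

79 dB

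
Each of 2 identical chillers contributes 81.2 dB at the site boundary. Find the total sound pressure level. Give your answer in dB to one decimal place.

L_total = L₁ + 10·log₁₀ N for N identical incoherent sources.
L_total = 81.2 + 10·log₁₀(2) = 81.2 + 3.010 = 84.21 dB.

84.2 dB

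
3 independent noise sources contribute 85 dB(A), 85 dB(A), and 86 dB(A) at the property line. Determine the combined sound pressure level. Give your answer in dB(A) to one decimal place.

90.1 dB(A)

For uncorrelated sources the intensities add, so convert each level to linear form, sum, and take 10·log₁₀ of the total.
Σ 10^(L/10) = 10^(85/10) + 10^(85/10) + 10^(86/10) = 1.031e+09.
L_total = 10·log₁₀(1.031e+09) = 90.13 dB(A).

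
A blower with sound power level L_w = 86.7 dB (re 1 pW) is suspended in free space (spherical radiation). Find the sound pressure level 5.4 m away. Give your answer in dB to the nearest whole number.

Free-field spherical radiation: L_p = L_w − 10·log₁₀(4π·r²), r = 5.4 m.
4π·r² = 366.4 m², 10·log₁₀ of that is 25.640 dB.
L_p = 86.7 − 25.640 = 61.06 dB.

61 dB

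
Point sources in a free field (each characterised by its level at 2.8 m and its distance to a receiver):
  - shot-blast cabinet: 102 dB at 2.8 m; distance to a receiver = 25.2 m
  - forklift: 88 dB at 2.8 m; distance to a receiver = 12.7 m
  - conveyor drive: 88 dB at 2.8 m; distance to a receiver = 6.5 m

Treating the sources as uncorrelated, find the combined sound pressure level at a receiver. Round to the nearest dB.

85 dB

Apply inverse-square spreading to bring every level to the receiver, then sum 10^(L/10).
shot-blast cabinet: 102 − 20·log₁₀(25.2/2.8) = 102 − 19.08 = 82.92 dB.
forklift: 88 − 20·log₁₀(12.7/2.8) = 88 − 13.13 = 74.87 dB.
conveyor drive: 88 − 20·log₁₀(6.5/2.8) = 88 − 7.32 = 80.68 dB.
Σ 10^(L/10) = 3.434e+08 → L_total = 10·log₁₀(3.434e+08) = 85.36 dB.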